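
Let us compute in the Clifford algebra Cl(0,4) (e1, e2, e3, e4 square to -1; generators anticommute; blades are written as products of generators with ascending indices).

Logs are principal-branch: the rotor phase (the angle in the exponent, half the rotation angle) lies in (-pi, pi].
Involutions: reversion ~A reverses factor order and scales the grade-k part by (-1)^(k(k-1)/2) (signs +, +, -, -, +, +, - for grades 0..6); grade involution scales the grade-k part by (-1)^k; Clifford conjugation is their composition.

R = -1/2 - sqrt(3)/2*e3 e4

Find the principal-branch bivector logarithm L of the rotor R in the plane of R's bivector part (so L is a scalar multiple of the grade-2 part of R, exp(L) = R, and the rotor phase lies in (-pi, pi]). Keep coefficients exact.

The scalar part of R is -1/2, so the principal-branch rotor phase is pinned; divide the bivector part by its sine to get the unit plane — L is the phase times that plane.
Concretely: cos(phase) = -1/2 gives phase = ±2*pi/3, and since phase/sin(phase) is even the sign is immaterial: L = (phase/sin(phase)) * <R>_2 = (4*sqrt(3)*pi/9) * <R>_2.
Answer: -2*pi/3*e3 e4


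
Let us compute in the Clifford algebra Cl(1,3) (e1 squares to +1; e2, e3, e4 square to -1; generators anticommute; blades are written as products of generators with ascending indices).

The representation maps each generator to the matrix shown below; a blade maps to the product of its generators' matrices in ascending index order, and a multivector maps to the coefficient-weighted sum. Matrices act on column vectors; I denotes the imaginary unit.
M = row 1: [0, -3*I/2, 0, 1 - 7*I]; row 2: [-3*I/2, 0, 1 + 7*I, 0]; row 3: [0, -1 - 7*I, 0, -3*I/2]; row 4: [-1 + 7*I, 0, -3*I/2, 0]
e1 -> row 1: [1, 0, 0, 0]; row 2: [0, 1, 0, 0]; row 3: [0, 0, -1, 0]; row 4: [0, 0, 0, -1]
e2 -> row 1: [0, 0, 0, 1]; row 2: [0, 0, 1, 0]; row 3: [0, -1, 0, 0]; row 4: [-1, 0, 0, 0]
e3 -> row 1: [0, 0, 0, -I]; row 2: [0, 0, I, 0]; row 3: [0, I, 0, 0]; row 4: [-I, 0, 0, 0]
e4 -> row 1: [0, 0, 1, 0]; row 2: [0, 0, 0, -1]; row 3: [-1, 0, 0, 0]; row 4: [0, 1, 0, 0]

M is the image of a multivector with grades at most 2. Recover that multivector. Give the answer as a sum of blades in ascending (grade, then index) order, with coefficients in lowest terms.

Method: the blade images are trace-orthogonal — tr(rho(e_A) rho(e_B)^-1) = 4 if A = B and 0 otherwise — and rho(e_A)^-1 = (e_A)^2 * rho(e_A) with (e_A)^2 = +1 or -1, so the coefficient of e_A in the preimage is (e_A)^2 * tr(M rho(e_A))/4.
Nonzero projections over blades of grade <= 2: e2: (e2)^2 = -1, tr(M rho(e2)) = -4, coefficient 1; e1 e3: (e1 e3)^2 = +1, tr(M rho(e1 e3)) = 28, coefficient 7; e3 e4: (e3 e4)^2 = -1, tr(M rho(e3 e4)) = -6, coefficient 3/2. Every other blade of grade <= 2 projects to 0.
Answer: e2 + 7*e1 e3 + 3/2*e3 e4


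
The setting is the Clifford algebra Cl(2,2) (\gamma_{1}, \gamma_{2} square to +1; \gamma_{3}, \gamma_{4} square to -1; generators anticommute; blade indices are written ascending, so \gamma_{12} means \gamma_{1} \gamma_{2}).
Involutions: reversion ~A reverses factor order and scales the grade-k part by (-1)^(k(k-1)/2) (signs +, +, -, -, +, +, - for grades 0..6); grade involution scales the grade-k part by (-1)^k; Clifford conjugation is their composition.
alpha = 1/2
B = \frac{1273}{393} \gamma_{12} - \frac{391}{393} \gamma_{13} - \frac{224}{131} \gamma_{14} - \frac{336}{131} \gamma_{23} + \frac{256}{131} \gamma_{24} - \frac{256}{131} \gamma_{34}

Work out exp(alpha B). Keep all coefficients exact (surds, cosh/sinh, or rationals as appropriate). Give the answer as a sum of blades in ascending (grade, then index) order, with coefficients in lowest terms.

B^2 term by term: the squares give (\frac{1273}{393})^2*(\gamma_{12})^2 + (-\frac{391}{393})^2*(\gamma_{13})^2 + (-\frac{224}{131})^2*(\gamma_{14})^2 + (-\frac{336}{131})^2*(\gamma_{23})^2 + (\frac{256}{131})^2*(\gamma_{24})^2 + (-\frac{256}{131})^2*(\gamma_{34})^2 = \frac{1620529}{154449}*(-1) + \frac{152881}{154449}*(+1) + \frac{50176}{17161}*(+1) + \frac{112896}{17161}*(+1) + \frac{65536}{17161}*(+1) + \frac{65536}{17161}*(-1) = 0 (each basis 2-blade squares to minus the product of its generators' squares); cross terms between blades sharing an index anticommute and cancel; the commuting (index-disjoint) pairs give grade-4 terms 2*c*c'*(blade product), which cancel blade by blade — \gamma_{1234}: -\frac{651776}{51483} + \frac{200192}{51483} + \frac{150528}{17161} = 0 — confirming B is simple. So B^2 = 0.
B^2 = 0, hence only two terms survive: exp(alpha B) = 1 + alpha B (parabolic case).
Answer: 1 + \frac{1273}{786} \gamma_{12} - \frac{391}{786} \gamma_{13} - \frac{112}{131} \gamma_{14} - \frac{168}{131} \gamma_{23} + \frac{128}{131} \gamma_{24} - \frac{128}{131} \gamma_{34}


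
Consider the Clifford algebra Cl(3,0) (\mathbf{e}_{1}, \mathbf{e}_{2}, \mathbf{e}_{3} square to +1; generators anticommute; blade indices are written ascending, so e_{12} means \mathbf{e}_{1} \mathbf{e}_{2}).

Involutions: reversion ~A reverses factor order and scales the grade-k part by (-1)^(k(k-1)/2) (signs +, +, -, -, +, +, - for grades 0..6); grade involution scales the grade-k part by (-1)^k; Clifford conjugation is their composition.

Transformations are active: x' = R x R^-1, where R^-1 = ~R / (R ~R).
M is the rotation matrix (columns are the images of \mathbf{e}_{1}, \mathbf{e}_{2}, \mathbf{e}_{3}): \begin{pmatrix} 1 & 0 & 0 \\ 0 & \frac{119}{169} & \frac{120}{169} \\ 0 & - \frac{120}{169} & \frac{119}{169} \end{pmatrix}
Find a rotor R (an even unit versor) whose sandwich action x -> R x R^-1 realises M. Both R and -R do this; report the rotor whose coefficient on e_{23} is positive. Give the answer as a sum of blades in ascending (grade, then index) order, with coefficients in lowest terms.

Method: write R = a + b12*e_{12} + b13*e_{13} + b23*e_{23} with a^2 + b12^2 + b13^2 + b23^2 = 1 (so R^-1 = ~R). Expanding the columns R e_j ~R gives tr M = 4a^2 - 1 and, from the antisymmetric part, M21 - M12 = -4a*b12, M13 - M31 = 4a*b13, M32 - M23 = -4a*b23.
Here tr M = \frac{407}{169}, so a^2 = (1 + tr M)/4 = \frac{144}{169} and a = ±\frac{12}{13}. Taking a = \frac{12}{13}: M21 - M12 = 0, M13 - M31 = 0, M32 - M23 = -\frac{240}{169}, giving b12 = 0, b13 = 0, b23 = \frac{5}{13}, i.e. R = \frac{12}{13} + \frac{5}{13} e_{23}.
Its e_{23} coefficient is already positive.
Answer: \frac{12}{13} + \frac{5}{13} e_{23}. Recall the cover is two-to-one: with M of trace \frac{407}{169}, both preimages act alike, and the stated e_{23} sign chooses the sheet.


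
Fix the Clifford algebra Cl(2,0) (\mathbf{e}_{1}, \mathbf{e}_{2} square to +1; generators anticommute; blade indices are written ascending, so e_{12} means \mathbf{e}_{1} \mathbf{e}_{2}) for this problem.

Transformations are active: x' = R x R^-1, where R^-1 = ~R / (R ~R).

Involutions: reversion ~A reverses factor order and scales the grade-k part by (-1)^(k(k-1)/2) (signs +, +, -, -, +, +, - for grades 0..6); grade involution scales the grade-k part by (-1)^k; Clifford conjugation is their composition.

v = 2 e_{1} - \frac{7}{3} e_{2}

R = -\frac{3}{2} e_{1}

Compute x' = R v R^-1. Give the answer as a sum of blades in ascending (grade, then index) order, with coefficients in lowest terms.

~R = -\frac{3}{2} e_{1}, and R ~R = \frac{9}{4}, so R^-1 = ~R / (\frac{9}{4}).
R v = -3 + \frac{7}{2} e_{12}
Answer: 2 e_{1} + \frac{7}{3} e_{2}


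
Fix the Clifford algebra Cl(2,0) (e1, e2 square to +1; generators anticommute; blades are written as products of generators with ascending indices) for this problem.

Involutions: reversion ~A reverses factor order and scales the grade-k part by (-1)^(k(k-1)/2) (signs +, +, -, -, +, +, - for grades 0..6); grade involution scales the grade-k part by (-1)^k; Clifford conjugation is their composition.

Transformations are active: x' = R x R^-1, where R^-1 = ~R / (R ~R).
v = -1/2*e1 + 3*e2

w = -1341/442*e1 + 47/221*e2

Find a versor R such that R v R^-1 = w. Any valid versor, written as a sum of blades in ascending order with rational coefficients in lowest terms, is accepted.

A norm check does it: q(v) = q(w) = 37/4, hence R = v + w = -781/221*e1 + 710/221*e2 realises the map — parallel part kept, (v - w)/2 negated, v carried to w.
Answer: -781/221*e1 + 710/221*e2


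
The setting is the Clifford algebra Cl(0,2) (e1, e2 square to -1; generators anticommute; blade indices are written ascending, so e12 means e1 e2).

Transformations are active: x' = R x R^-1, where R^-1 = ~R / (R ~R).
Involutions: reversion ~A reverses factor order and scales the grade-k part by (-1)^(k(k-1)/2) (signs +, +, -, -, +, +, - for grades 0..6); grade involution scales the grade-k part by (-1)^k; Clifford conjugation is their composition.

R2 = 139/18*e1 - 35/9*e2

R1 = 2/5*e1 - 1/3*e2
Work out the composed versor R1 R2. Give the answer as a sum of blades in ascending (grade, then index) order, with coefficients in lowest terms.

Distribute over the terms of R1 (each basis-blade product reordered to ascending indices, repeated generators contracted through their squares):
(2/5*e1) R2 = -139/45 - 14/9*e12
(-1/3*e2) R2 = -35/27 + 139/54*e12
Summing the partial products and collecting blades:
Answer: -592/135 + 55/54*e12


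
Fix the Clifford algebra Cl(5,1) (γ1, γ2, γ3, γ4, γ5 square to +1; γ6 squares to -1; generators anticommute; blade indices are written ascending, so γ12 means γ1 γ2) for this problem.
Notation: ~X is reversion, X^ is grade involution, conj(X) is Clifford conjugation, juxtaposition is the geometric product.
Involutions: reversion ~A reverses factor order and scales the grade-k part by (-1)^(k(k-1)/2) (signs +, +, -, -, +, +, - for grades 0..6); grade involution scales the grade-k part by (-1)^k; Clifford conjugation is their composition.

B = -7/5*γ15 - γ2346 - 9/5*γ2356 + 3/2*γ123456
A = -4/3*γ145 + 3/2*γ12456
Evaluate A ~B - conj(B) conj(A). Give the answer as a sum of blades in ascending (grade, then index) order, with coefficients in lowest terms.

first term: -9/4*γ3 - 28/15*γ4 - 27/10*γ134 + 3/2*γ135 - 2*γ236 - 21/10*γ246 + 12/5*γ12346 - 4/3*γ12356
second term: -9/4*γ3 - 28/15*γ4 - 27/10*γ134 + 3/2*γ135 + 2*γ236 + 21/10*γ246 - 12/5*γ12346 + 4/3*γ12356
Answer: -4*γ236 - 21/5*γ246 + 24/5*γ12346 - 8/3*γ12356


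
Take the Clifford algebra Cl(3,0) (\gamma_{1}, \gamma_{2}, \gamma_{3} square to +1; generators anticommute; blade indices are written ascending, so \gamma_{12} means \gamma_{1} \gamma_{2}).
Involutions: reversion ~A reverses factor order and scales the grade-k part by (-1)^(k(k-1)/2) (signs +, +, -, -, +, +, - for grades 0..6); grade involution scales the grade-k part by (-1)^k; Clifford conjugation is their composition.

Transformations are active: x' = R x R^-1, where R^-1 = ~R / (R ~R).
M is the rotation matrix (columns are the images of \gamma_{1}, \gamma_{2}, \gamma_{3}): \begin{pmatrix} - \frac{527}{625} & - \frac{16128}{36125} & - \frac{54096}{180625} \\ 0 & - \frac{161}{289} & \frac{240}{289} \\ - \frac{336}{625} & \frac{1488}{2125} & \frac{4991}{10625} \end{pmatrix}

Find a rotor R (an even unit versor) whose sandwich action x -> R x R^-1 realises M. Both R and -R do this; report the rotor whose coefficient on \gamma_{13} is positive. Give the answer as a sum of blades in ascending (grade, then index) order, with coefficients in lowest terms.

Method: write R = a + b12*\gamma_{12} + b13*\gamma_{13} + b23*\gamma_{23} with a^2 + b12^2 + b13^2 + b23^2 = 1 (so R^-1 = ~R). Expanding the columns R e_j ~R gives tr M = 4a^2 - 1 and, from the antisymmetric part, M21 - M12 = -4a*b12, M13 - M31 = 4a*b13, M32 - M23 = -4a*b23.
Here tr M = -\frac{168081}{180625}, so a^2 = (1 + tr M)/4 = \frac{3136}{180625} and a = ±\frac{56}{425}. Taking a = \frac{56}{425}: M21 - M12 = \frac{16128}{36125}, M13 - M31 = \frac{43008}{180625}, M32 - M23 = -\frac{4704}{36125}, giving b12 = -\frac{72}{85}, b13 = \frac{192}{425}, b23 = \frac{21}{85}, i.e. R = \frac{56}{425} - \frac{72}{85} \gamma_{12} + \frac{192}{425} \gamma_{13} + \frac{21}{85} \gamma_{23}.
Its \gamma_{13} coefficient is already positive.
Answer: \frac{56}{425} - \frac{72}{85} \gamma_{12} + \frac{192}{425} \gamma_{13} + \frac{21}{85} \gamma_{23}. Sheet selection: the two-to-one cover makes ±R indistinguishable at the matrix level (trace -\frac{168081}{180625}), so uniqueness comes from the required sign on \gamma_{13}.


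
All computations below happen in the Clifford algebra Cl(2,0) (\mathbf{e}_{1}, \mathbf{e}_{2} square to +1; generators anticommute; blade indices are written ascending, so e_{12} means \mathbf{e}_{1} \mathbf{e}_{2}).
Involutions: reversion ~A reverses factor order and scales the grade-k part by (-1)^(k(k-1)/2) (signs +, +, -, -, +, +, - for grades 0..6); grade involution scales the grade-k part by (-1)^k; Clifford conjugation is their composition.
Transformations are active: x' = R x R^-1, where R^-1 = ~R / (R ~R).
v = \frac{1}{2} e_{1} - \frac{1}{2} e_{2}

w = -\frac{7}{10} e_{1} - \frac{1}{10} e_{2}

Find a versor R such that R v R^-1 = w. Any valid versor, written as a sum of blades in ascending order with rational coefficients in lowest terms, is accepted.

Sketch: the shared square \frac{1}{2} makes R = v + w = -\frac{1}{5} e_{1} - \frac{3}{5} e_{2} the natural versor; its sandwich fixes that direction, negates (v - w)/2, and sends v to w.
Answer: -\frac{1}{5} e_{1} - \frac{3}{5} e_{2}


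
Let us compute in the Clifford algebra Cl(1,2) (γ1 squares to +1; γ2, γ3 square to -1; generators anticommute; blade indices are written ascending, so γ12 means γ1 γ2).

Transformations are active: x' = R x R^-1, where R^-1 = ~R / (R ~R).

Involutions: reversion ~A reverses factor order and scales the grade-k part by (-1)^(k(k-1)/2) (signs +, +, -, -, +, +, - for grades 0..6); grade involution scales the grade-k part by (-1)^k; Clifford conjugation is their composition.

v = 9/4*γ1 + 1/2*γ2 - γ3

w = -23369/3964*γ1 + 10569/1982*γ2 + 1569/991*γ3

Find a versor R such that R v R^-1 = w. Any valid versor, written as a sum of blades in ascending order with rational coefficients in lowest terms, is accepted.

Why this works: both vectors square to 61/16, so q(v) = q(w) and R = v + w = -7225/1982*γ1 + 5780/991*γ2 + 578/991*γ3 carries v to w — its own direction survives, the complement (v - w)/2 flips.
Answer: -7225/1982*γ1 + 5780/991*γ2 + 578/991*γ3


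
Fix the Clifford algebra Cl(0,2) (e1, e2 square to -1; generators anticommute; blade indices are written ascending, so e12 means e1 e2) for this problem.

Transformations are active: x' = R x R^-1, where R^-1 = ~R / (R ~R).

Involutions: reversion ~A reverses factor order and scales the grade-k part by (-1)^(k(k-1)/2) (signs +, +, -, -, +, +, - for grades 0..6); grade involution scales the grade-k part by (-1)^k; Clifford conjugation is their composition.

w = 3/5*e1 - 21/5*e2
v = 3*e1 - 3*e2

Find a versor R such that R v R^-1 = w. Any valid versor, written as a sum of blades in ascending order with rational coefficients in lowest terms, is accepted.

Why this works: both vectors square to -18, so q(v) = q(w) and R = v + w = 18/5*e1 - 36/5*e2 carries v to w — its own direction survives, the complement (v - w)/2 flips.
Answer: 18/5*e1 - 36/5*e2


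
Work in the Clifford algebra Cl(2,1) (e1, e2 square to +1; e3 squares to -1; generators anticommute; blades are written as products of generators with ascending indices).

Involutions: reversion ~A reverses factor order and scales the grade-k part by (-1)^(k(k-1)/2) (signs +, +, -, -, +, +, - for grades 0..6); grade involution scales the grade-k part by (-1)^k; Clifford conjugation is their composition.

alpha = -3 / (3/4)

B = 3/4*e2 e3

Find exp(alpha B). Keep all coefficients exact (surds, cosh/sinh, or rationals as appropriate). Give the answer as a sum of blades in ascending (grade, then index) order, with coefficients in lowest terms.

B^2 = (3/4)^2*(e2 e3)^2 = 9/16*(+1) = 9/16 (a basis 2-blade squares to minus the product of its generators' squares).
B^2 = 9/16 — the positive square puts this in the hyperbolic regime; l = 3/4, alpha*l = -3, so exp(alpha B) = cosh(-3) + (sinh(-3)/(3/4))*B = cosh(3) + (-4*sinh(3)/3)*B.
Answer: cosh(3) - sinh(3)*e2 e3


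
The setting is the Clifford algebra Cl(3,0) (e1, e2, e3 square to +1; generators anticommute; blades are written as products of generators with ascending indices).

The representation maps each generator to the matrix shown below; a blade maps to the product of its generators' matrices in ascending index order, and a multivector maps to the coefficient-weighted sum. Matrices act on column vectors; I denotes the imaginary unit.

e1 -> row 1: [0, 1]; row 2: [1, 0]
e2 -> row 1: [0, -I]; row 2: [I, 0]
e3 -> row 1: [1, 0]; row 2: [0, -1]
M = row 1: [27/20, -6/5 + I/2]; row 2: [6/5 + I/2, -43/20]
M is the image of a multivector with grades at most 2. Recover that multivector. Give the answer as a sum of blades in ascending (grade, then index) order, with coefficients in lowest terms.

Method: 1, rho(e1), rho(e2), rho(e3) form a trace-orthogonal basis of the 2x2 complex matrices (tr(X Y) = 2 if X = Y, else 0), so M = m0*1 + m1*rho(e1) + m2*rho(e2) + m3*rho(e3) with m0 = tr(M)/2 = -2/5, m1 = tr(M rho(e1))/2 = I/2, m2 = tr(M rho(e2))/2 = -6*I/5, m3 = tr(M rho(e3))/2 = 7/4.
Multiplying table entries, the bivector images are rho(e1 e2) = I*rho(e3), rho(e1 e3) = -I*rho(e2), rho(e2 e3) = I*rho(e1); with real blade coefficients the real parts of m0..m3 are the coefficients of 1, e1, e2, e3 and the imaginary parts give the bivectors (e2 e3: Im m1, e1 e3: -Im m2, e1 e2: Im m3).
Answer: -2/5 + 7/4*e3 + 6/5*e1 e3 + 1/2*e2 e3


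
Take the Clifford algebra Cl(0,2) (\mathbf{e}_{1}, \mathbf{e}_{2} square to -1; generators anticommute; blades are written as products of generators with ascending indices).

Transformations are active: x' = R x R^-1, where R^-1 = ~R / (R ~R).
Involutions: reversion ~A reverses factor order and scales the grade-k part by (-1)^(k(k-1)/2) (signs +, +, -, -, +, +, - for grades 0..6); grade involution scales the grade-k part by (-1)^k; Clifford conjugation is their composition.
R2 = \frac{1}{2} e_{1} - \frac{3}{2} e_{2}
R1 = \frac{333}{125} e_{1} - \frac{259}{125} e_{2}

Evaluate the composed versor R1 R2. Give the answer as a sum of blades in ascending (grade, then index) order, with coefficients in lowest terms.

Distribute over the terms of R1 (each basis-blade product reordered to ascending indices, repeated generators contracted through their squares):
(\frac{333}{125} e_{1}) R2 = -\frac{333}{250} - \frac{999}{250} e_{1} e_{2}
(-\frac{259}{125} e_{2}) R2 = -\frac{777}{250} + \frac{259}{250} e_{1} e_{2}
Summing the partial products and collecting blades:
Answer: -\frac{111}{25} - \frac{74}{25} e_{1} e_{2}


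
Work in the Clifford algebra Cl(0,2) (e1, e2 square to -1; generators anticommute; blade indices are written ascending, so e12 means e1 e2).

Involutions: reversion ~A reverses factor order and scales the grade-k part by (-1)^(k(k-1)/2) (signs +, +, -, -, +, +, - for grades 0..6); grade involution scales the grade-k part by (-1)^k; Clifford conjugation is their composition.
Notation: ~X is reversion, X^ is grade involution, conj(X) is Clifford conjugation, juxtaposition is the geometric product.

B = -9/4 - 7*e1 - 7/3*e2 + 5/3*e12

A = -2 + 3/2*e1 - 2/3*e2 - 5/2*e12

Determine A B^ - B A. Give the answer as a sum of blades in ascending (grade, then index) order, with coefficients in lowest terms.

first term: -5/18 - 911/72*e1 - 139/6*e2 + 251/24*e12
second term: 317/18 + 1265/72*e1 - 53/6*e2 + 251/24*e12
Answer: -161/9 - 272/9*e1 - 43/3*e2


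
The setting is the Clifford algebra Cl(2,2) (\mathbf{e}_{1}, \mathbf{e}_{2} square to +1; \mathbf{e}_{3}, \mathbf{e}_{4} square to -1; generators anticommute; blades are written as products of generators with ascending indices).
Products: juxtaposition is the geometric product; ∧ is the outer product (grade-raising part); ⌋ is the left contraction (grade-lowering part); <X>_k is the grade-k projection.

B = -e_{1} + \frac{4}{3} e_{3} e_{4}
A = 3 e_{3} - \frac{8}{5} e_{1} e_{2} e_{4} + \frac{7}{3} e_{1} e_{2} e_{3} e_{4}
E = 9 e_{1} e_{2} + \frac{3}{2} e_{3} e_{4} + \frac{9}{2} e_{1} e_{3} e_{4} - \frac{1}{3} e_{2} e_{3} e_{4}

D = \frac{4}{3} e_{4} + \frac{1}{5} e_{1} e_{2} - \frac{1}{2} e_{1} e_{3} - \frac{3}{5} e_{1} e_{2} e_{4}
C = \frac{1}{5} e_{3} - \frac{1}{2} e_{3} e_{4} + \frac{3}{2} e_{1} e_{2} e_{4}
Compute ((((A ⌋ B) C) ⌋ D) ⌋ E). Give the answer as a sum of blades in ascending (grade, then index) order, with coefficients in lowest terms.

step 1: -4 e_{4}
step 2: 2 e_{3} + 6 e_{1} e_{2} + \frac{4}{5} e_{3} e_{4}
step 3: -\frac{6}{5} - e_{1} + \frac{18}{5} e_{4}
step 4: -9 e_{2} + \frac{27}{5} e_{3} - \frac{54}{5} e_{1} e_{2} - \frac{81}{5} e_{1} e_{3} + \frac{6}{5} e_{2} e_{3} - \frac{63}{10} e_{3} e_{4} - \frac{27}{5} e_{1} e_{3} e_{4} + \frac{2}{5} e_{2} e_{3} e_{4}
Answer: -9 e_{2} + \frac{27}{5} e_{3} - \frac{54}{5} e_{1} e_{2} - \frac{81}{5} e_{1} e_{3} + \frac{6}{5} e_{2} e_{3} - \frac{63}{10} e_{3} e_{4} - \frac{27}{5} e_{1} e_{3} e_{4} + \frac{2}{5} e_{2} e_{3} e_{4}


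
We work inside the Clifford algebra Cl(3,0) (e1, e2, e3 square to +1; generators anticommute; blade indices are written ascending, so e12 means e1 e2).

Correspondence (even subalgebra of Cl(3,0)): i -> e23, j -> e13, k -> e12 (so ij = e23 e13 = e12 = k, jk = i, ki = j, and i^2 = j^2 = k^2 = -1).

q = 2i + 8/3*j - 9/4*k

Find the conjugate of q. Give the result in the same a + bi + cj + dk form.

In blades: q = -9/4*e12 + 8/3*e13 + 2*e23.
Quaternion conjugation is reversion on the even subalgebra: the scalar is fixed and every grade-2 blade flips sign, giving 9/4*e12 - 8/3*e13 - 2*e23; translating back:
Answer: -2i - 8/3*j + 9/4*k


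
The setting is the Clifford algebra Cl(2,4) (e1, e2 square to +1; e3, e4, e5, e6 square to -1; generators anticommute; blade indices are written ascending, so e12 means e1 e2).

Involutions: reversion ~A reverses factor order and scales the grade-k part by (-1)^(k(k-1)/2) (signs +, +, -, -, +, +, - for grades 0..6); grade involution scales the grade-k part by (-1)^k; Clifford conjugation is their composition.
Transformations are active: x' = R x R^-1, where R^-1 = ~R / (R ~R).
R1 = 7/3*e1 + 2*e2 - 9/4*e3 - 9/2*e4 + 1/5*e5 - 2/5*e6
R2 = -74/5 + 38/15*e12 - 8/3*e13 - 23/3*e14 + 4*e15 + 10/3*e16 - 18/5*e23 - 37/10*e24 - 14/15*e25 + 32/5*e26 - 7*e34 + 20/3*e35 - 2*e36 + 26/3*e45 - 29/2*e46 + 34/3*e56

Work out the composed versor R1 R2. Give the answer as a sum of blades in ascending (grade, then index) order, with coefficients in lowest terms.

Distribute over the terms of R1 (each basis-blade product reordered to ascending indices, repeated generators contracted through their squares):
(7/3*e1) R2 = -518/15*e1 + 266/45*e2 - 56/9*e3 - 161/9*e4 + 28/3*e5 + 70/9*e6 - 42/5*e123 - 259/30*e124 - 98/45*e125 + 224/15*e126 - 49/3*e134 + 140/9*e135 - 14/3*e136 + 182/9*e145 - 203/6*e146 + 238/9*e156
(2*e2) R2 = -76/15*e1 - 148/5*e2 - 36/5*e3 - 37/5*e4 - 28/15*e5 + 64/5*e6 + 16/3*e123 + 46/3*e124 - 8*e125 - 20/3*e126 - 14*e234 + 40/3*e235 - 4*e236 + 52/3*e245 - 29*e246 + 68/3*e256
(-9/4*e3) R2 = 6*e1 + 81/10*e2 + 333/10*e3 - 63/4*e4 + 15*e5 - 9/2*e6 - 57/10*e123 - 69/4*e134 + 9*e135 + 15/2*e136 - 333/40*e234 - 21/10*e235 + 72/5*e236 - 39/2*e345 + 261/8*e346 - 51/2*e356
(-9/2*e4) R2 = 69/2*e1 + 333/20*e2 + 63/2*e3 + 333/5*e4 + 39*e5 - 261/4*e6 - 57/5*e124 + 12*e134 + 18*e145 + 15*e146 + 81/5*e234 - 21/5*e245 + 144/5*e246 + 30*e345 - 9*e346 - 51*e456
(1/5*e5) R2 = 4/5*e1 - 14/75*e2 + 4/3*e3 + 26/15*e4 - 74/25*e5 - 34/15*e6 + 38/75*e125 - 8/15*e135 - 23/15*e145 - 2/3*e156 - 18/25*e235 - 37/50*e245 - 32/25*e256 - 7/5*e345 + 2/5*e356 + 29/10*e456
(-2/5*e6) R2 = -4/3*e1 - 64/25*e2 + 4/5*e3 + 29/5*e4 - 68/15*e5 + 148/25*e6 - 76/75*e126 + 16/15*e136 + 46/15*e146 - 8/5*e156 + 36/25*e236 + 37/25*e246 + 28/75*e256 + 14/5*e346 - 8/3*e356 - 52/15*e456
Summing the partial products and collecting blades:
Answer: 11/30*e1 - 1517/900*e2 + 2408/45*e3 + 5957/180*e4 + 4048/75*e5 - 40967/900*e6 - 263/30*e123 - 47/10*e124 - 2176/225*e125 + 544/75*e126 - 259/12*e134 + 1081/45*e135 + 39/10*e136 + 1651/45*e145 - 473/30*e146 + 1088/45*e156 - 49/8*e234 + 1577/150*e235 + 296/25*e236 + 1859/150*e245 + 32/25*e246 + 544/25*e256 + 91/10*e345 + 1057/40*e346 - 833/30*e356 - 1547/30*e456


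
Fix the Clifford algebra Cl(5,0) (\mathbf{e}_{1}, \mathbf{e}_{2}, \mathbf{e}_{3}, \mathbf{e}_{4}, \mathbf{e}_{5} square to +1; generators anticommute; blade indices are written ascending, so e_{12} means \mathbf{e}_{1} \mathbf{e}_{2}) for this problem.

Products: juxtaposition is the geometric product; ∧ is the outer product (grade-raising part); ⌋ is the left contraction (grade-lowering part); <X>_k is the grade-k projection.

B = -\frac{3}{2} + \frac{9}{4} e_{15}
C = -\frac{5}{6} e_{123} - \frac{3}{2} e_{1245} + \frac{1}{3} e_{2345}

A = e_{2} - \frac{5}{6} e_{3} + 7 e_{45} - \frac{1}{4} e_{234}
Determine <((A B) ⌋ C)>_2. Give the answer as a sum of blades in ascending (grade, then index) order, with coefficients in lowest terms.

step 1: -\frac{3}{2} e_{2} + \frac{5}{4} e_{3} + \frac{63}{4} e_{14} - \frac{21}{2} e_{45} - \frac{9}{4} e_{125} + \frac{15}{8} e_{135} + \frac{3}{8} e_{234} + \frac{9}{16} e_{12345}
step 2: \frac{27}{8} e_{4} - \frac{1}{8} e_{5} - \frac{403}{24} e_{12} - \frac{5}{4} e_{13} + \frac{7}{2} e_{23} - \frac{189}{8} e_{25} - \frac{9}{4} e_{145} - \frac{5}{12} e_{245} - \frac{1}{2} e_{345}
step 3: -\frac{403}{24} e_{12} - \frac{5}{4} e_{13} + \frac{7}{2} e_{23} - \frac{189}{8} e_{25}
Answer: -\frac{403}{24} e_{12} - \frac{5}{4} e_{13} + \frac{7}{2} e_{23} - \frac{189}{8} e_{25}


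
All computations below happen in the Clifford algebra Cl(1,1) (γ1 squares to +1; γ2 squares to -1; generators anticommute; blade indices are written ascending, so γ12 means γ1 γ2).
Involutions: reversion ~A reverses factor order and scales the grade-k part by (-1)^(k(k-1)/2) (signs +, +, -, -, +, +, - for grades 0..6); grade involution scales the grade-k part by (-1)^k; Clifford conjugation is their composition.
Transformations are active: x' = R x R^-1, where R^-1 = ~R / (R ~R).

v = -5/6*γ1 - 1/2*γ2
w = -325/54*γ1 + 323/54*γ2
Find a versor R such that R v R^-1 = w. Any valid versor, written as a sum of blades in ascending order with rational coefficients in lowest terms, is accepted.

The midline construction: v and w both square to 4/9, so reflecting in their sum -185/27*γ1 + 148/27*γ2 exchanges them.
Answer: -185/27*γ1 + 148/27*γ2


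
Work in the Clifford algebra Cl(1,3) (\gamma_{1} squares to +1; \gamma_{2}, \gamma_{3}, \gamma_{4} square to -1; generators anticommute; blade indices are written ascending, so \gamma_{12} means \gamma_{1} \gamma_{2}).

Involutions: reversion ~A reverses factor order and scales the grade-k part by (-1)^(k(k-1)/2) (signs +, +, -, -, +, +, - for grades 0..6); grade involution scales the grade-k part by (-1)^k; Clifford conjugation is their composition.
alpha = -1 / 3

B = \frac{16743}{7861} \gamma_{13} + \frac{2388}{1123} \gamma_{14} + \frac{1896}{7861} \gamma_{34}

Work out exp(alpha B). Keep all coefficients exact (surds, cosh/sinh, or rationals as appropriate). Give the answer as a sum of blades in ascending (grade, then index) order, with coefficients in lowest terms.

B^2 term by term: the squares give (\frac{16743}{7861})^2*(\gamma_{13})^2 + (\frac{2388}{1123})^2*(\gamma_{14})^2 + (\frac{1896}{7861})^2*(\gamma_{34})^2 = \frac{280328049}{61795321}*(+1) + \frac{5702544}{1261129}*(+1) + \frac{3594816}{61795321}*(-1) = 9 (each basis 2-blade squares to minus the product of its generators' squares); cross terms between blades sharing an index anticommute and cancel. So B^2 = 9.
B^2 = 9 — the positive square puts this in the hyperbolic regime; l = 3, alpha*l = -1, so exp(alpha B) = cosh(-1) + (sinh(-1)/3)*B = \cosh{\left(1 \right)} + (- \frac{\sinh{\left(1 \right)}}{3})*B.
Answer: \cosh{\left(1 \right)} - \frac{5581 \sinh{\left(1 \right)}}{7861} \gamma_{13} - \frac{796 \sinh{\left(1 \right)}}{1123} \gamma_{14} - \frac{632 \sinh{\left(1 \right)}}{7861} \gamma_{34}


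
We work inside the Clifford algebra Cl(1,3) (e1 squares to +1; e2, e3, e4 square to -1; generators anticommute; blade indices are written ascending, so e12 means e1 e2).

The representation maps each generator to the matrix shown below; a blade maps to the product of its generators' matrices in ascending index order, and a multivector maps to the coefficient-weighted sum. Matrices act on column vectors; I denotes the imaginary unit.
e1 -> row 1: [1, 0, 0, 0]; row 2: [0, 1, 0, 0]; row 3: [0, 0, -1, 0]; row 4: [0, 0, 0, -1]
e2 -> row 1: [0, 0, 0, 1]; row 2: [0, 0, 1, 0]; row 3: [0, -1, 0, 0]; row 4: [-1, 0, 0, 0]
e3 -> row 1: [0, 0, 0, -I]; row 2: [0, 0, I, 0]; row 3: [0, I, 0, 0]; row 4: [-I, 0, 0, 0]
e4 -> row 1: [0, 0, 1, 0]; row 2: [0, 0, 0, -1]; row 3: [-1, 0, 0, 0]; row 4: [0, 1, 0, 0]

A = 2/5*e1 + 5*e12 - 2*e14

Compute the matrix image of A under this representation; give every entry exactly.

Bivector images (products of the table entries): rho(e12) = rho(e1)rho(e2) = row 1: [0, 0, 0, 1]; row 2: [0, 0, 1, 0]; row 3: [0, 1, 0, 0]; row 4: [1, 0, 0, 0]; rho(e14) = rho(e1)rho(e4) = row 1: [0, 0, 1, 0]; row 2: [0, 0, 0, -1]; row 3: [1, 0, 0, 0]; row 4: [0, -1, 0, 0].
M = (2/5)*rho(e1) + (5)*rho(e12) + (-2)*rho(e14), summed entrywise:
Answer: row 1: [2/5, 0, -2, 5]; row 2: [0, 2/5, 5, 2]; row 3: [-2, 5, -2/5, 0]; row 4: [5, 2, 0, -2/5]


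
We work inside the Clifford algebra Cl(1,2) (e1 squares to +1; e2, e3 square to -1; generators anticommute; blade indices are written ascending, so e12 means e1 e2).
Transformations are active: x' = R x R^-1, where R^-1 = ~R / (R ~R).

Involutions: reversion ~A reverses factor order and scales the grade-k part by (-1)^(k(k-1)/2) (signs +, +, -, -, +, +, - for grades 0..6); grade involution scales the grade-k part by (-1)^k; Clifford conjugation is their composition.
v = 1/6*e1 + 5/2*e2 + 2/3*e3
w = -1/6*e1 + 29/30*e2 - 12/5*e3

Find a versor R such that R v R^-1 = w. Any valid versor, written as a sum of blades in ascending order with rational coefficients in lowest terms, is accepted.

Here q(v) = q(w) = -20/3; the classical choice R = v + w = 52/15*e2 - 26/15*e3 then realises v -> w under the sandwich.
Answer: 52/15*e2 - 26/15*e3


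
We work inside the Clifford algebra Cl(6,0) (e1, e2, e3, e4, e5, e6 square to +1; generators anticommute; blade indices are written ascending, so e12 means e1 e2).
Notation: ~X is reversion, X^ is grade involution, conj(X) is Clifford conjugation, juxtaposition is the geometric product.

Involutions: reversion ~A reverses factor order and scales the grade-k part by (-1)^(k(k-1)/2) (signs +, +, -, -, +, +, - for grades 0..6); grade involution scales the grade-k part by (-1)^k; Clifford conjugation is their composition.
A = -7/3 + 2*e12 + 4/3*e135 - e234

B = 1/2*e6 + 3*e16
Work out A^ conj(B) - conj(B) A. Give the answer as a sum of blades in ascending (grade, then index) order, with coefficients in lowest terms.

first term: 7/6*e6 + 7*e16 + 6*e26 - e126 + 4*e356 + 2/3*e1356 - 1/2*e2346 + 3*e12346
second term: 7/6*e6 + 7*e16 - 6*e26 - e126 + 4*e356 + 2/3*e1356 - 1/2*e2346 - 3*e12346
Answer: 12*e26 + 6*e12346


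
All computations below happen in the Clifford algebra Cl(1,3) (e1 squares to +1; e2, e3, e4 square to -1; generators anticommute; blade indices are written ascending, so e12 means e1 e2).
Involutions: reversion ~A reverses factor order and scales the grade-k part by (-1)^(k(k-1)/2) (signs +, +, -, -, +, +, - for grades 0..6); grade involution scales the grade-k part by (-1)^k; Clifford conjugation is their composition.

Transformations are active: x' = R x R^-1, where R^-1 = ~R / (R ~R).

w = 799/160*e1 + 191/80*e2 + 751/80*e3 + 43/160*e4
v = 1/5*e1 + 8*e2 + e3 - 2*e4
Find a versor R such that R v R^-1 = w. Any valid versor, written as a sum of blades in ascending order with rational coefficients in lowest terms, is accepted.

Equal squares first: v^2 = w^2 = -1724/25. Then v + w = 831/160*e1 + 831/80*e2 + 831/80*e3 - 277/160*e4 is a versor taking v to w, provided it is invertible.
Answer: 831/160*e1 + 831/80*e2 + 831/80*e3 - 277/160*e4


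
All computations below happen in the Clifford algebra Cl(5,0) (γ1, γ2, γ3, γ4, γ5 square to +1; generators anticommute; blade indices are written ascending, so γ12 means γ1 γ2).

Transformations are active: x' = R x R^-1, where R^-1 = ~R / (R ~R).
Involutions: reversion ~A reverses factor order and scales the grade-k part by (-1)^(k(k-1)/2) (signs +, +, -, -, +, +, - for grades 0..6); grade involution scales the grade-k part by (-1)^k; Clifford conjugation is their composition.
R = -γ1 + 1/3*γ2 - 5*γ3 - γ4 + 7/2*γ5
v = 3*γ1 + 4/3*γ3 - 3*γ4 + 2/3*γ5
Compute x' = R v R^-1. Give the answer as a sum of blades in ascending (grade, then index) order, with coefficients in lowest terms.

~R = -γ1 + 1/3*γ2 - 5*γ3 - γ4 + 7/2*γ5, and R ~R = 1417/36, so R^-1 = ~R / (1417/36).
R v = -13/3 - γ12 + 41/3*γ13 + 6*γ14 - 67/6*γ15 + 4/9*γ23 - γ24 + 2/9*γ25 + 49/3*γ34 - 8*γ35 + 59/6*γ45
Answer: -303/109*γ1 - 8/109*γ2 - 76/327*γ3 + 351/109*γ4 - 470/327*γ5


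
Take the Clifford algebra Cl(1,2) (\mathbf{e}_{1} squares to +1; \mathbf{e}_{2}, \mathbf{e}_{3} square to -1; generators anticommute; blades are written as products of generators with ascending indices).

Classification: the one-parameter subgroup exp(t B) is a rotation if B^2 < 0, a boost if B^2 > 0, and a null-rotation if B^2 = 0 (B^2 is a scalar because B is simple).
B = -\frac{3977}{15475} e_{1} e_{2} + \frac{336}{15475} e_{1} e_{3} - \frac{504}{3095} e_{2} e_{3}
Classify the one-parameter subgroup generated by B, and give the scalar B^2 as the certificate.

B^2 term by term: the squares give (-\frac{3977}{15475})^2*(e_{1} e_{2})^2 + (\frac{336}{15475})^2*(e_{1} e_{3})^2 + (-\frac{504}{3095})^2*(e_{2} e_{3})^2 = \frac{15816529}{239475625}*(+1) + \frac{112896}{239475625}*(+1) + \frac{254016}{9579025}*(-1) = \frac{1}{25} (each basis 2-blade squares to minus the product of its generators' squares); cross terms between blades sharing an index anticommute and cancel. So B^2 = \frac{1}{25}.
Answer: boost, certificate B^2 = \frac{1}{25}. Note: conjugating B changes its blade decomposition but never the scalar B^2 = \frac{1}{25}, whose sign settles the classification.


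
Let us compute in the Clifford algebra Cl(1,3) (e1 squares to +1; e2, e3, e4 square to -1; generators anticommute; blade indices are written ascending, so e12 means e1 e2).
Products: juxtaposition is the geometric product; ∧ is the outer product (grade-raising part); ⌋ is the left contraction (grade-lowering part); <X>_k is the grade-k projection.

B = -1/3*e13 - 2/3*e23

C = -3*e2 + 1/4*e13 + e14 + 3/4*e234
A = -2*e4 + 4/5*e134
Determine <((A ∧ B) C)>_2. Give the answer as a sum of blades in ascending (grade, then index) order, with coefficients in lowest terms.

step 1: 2/3*e134 + 4/3*e234
step 2: 1 - 2/3*e3 + 1/6*e4 - 1/2*e12 + 4*e34 + 4/3*e123 - 1/3*e124 - 2*e1234
step 3: -1/2*e12 + 4*e34
Answer: -1/2*e12 + 4*e34


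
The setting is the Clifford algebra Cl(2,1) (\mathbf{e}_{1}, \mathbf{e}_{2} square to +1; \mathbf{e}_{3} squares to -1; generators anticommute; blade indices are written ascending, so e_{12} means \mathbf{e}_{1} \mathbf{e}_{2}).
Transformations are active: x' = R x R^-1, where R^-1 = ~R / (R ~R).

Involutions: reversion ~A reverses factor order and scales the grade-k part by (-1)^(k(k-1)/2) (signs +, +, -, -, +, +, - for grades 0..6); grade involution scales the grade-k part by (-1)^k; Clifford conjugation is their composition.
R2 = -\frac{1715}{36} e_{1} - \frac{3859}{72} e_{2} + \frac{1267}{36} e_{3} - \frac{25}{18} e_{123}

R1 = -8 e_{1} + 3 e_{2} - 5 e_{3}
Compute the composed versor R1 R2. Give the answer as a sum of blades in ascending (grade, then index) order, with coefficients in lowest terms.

Distribute over the terms of R1 (each basis-blade product reordered to ascending indices, repeated generators contracted through their squares):
(-8 e_{1}) R2 = \frac{3430}{9} + \frac{3859}{9} e_{12} - \frac{2534}{9} e_{13} + \frac{100}{9} e_{23}
(3 e_{2}) R2 = -\frac{3859}{24} + \frac{1715}{12} e_{12} + \frac{25}{6} e_{13} + \frac{1267}{12} e_{23}
(-5 e_{3}) R2 = \frac{6335}{36} - \frac{125}{18} e_{12} - \frac{8575}{36} e_{13} - \frac{19295}{72} e_{23}
Summing the partial products and collecting blades:
Answer: \frac{9511}{24} + \frac{2259}{4} e_{12} - \frac{6187}{12} e_{13} - \frac{3631}{24} e_{23}


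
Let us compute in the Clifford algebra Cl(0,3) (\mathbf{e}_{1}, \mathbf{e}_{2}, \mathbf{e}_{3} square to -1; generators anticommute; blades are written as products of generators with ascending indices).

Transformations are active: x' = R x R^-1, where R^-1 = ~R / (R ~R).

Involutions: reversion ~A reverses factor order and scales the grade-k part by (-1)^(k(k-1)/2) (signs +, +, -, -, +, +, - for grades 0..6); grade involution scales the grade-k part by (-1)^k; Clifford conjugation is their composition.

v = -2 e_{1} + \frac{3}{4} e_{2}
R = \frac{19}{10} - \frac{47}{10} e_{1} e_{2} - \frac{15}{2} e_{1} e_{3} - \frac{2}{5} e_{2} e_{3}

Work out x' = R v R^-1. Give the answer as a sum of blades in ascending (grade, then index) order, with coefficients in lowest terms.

~R = \frac{19}{10} + \frac{47}{10} e_{1} e_{2} + \frac{15}{2} e_{1} e_{3} + \frac{2}{5} e_{2} e_{3}, and R ~R = \frac{8211}{100}, so R^-1 = ~R / (\frac{8211}{100}).
R v = -\frac{11}{40} e_{1} + \frac{433}{40} e_{2} + \frac{147}{10} e_{3} + \frac{257}{40} e_{1} e_{2} e_{3}
Answer: \frac{31607}{16422} e_{1} + \frac{30371}{32844} e_{2} - \frac{907}{16422} e_{3}


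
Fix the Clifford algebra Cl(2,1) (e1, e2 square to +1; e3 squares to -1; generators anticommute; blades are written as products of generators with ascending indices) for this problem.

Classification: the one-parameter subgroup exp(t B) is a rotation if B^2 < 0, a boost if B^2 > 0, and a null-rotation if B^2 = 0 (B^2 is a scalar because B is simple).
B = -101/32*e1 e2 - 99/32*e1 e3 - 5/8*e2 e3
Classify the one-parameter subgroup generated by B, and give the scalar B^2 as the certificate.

B^2 term by term: the squares give (-101/32)^2*(e1 e2)^2 + (-99/32)^2*(e1 e3)^2 + (-5/8)^2*(e2 e3)^2 = 10201/1024*(-1) + 9801/1024*(+1) + 25/64*(+1) = 0 (each basis 2-blade squares to minus the product of its generators' squares); cross terms between blades sharing an index anticommute and cancel. So B^2 = 0.
Answer: null-rotation, certificate B^2 = 0. B^2 = 0 is basis-independent, so its sign is the whole story.


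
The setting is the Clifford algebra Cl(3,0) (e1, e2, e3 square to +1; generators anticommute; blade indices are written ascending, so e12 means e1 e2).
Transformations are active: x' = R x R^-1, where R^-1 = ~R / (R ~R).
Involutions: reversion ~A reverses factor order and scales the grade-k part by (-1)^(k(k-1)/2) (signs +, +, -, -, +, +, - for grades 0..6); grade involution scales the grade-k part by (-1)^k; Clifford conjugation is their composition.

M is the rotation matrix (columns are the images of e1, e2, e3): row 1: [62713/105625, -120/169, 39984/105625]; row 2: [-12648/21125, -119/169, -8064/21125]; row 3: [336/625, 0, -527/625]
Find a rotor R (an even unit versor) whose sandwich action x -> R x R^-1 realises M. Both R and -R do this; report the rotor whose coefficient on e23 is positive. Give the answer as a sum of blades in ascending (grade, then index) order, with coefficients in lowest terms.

Method: write R = a + b12*e12 + b13*e13 + b23*e23 with a^2 + b12^2 + b13^2 + b23^2 = 1 (so R^-1 = ~R). Expanding the columns R e_j ~R gives tr M = 4a^2 - 1 and, from the antisymmetric part, M21 - M12 = -4a*b12, M13 - M31 = 4a*b13, M32 - M23 = -4a*b23.
Here tr M = -4029/4225, so a^2 = (1 + tr M)/4 = 49/4225 and a = ±7/65. Taking a = 7/65: M21 - M12 = 2352/21125, M13 - M31 = -672/4225, M32 - M23 = 8064/21125, giving b12 = -84/325, b13 = -24/65, b23 = -288/325, i.e. R = 7/65 - 84/325*e12 - 24/65*e13 - 288/325*e23.
Its e23 coefficient is negative, so report the other preimage -R.
Answer: -7/65 + 84/325*e12 + 24/65*e13 + 288/325*e23. Key observation: the double cover Spin(3) -> SO(3) sends R and -R to the same matrix (trace -4029/4225 here), so the stated sign of the e23 coefficient is what selects one sheet.


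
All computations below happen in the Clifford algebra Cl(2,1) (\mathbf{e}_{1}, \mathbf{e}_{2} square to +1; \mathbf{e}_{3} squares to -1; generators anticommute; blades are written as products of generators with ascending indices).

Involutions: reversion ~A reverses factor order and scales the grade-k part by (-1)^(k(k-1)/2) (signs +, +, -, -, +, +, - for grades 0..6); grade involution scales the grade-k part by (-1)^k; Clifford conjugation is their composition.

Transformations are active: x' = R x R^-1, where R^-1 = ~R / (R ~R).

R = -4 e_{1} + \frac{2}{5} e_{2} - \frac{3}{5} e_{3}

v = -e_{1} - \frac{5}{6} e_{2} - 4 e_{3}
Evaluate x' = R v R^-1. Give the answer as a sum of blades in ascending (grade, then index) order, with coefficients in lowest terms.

~R = -4 e_{1} + \frac{2}{5} e_{2} - \frac{3}{5} e_{3}, and R ~R = \frac{79}{5}, so R^-1 = ~R / (\frac{79}{5}).
R v = \frac{19}{15} + \frac{56}{15} e_{1} e_{2} + \frac{77}{5} e_{1} e_{3} - \frac{21}{10} e_{2} e_{3}
Answer: \frac{85}{237} e_{1} + \frac{709}{790} e_{2} + \frac{1542}{395} e_{3}
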